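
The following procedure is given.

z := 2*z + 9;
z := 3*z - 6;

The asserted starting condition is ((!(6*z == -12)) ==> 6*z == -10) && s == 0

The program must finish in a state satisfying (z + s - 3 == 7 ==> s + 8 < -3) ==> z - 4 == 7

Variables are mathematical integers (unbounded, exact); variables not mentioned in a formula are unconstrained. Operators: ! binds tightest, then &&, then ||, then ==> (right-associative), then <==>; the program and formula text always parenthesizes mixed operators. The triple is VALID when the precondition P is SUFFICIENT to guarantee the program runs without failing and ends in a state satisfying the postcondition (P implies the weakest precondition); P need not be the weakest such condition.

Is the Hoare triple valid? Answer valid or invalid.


Working backward. After the program, the postcondition (z + s - 3 == 7 ==> s + 8 < -3) ==> z - 4 == 7 must hold; in canonical form it is (s + z == 10 ==> s < -11) ==> z == 11.
Before z := 3*z - 6: (s + 3*z == 16 ==> s < -11) ==> 3*z == 17
Before z := 2*z + 9: (s + 6*z == -11 ==> s < -11) ==> 6*z == -10
The weakest precondition is (s + 6*z == -11 ==> s < -11) ==> 6*z == -10.
Check whether ((!(6*z == -12)) ==> 6*z == -10) && s == 0 implies it.
Countermodel: at the initial state s = 0, z = -2, the precondition holds but the weakest precondition fails.
Answer: invalid


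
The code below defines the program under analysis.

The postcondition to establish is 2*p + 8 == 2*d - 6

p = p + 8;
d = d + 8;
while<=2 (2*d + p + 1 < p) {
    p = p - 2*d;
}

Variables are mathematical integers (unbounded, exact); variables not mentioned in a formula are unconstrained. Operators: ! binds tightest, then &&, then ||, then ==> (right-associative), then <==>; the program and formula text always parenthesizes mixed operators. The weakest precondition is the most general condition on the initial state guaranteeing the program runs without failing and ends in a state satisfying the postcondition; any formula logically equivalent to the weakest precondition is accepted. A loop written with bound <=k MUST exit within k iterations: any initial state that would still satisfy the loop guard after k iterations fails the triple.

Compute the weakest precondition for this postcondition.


Working backward. After the program, the postcondition 2*p + 8 == 2*d - 6 must hold; in canonical form it is 2*p == 2*d - 14.
Before the loop (bound <=2), unroll the exhaustion recursion (WP_0 = exit-now case; WP_j = one more guarded iteration, up to j = 2):
  WP_0: (!(2*d < -1)) && 2*p == 2*d - 14
  WP_1: (2*d < -1 ==> ((!(2*d < -1)) && 2*p == 6*d - 14)) && ((!(2*d < -1)) ==> 2*p == 2*d - 14)
  WP_2: (2*d < -1 ==> ((2*d < -1 ==> ((!(2*d < -1)) && 2*p == 10*d - 14)) && ((!(2*d < -1)) ==> 2*p == 6*d - 14))) && ((!(2*d < -1)) ==> 2*p == 2*d - 14)
So before the loop: (2*d < -1 ==> ((2*d < -1 ==> ((!(2*d < -1)) && 2*p == 10*d - 14)) && ((!(2*d < -1)) ==> 2*p == 6*d - 14))) && ((!(2*d < -1)) ==> 2*p == 2*d - 14)
Before d := d + 8: (2*d < -17 ==> ((2*d < -17 ==> ((!(2*d < -17)) && 2*p == 10*d + 66)) && ((!(2*d < -17)) ==> 2*p == 6*d + 34))) && ((!(2*d < -17)) ==> 2*p == 2*d + 2)
Before p := p + 8: (2*d < -17 ==> ((2*d < -17 ==> ((!(2*d < -17)) && 2*p == 10*d + 50)) && ((!(2*d < -17)) ==> 2*p == 6*d + 18))) && ((!(2*d < -17)) ==> 2*p == 2*d - 14)
Answer: WP = (2*d < -17 ==> ((2*d < -17 ==> ((!(2*d < -17)) && 2*p == 10*d + 50)) && ((!(2*d < -17)) ==> 2*p == 6*d + 18))) && ((!(2*d < -17)) ==> 2*p == 2*d - 14)


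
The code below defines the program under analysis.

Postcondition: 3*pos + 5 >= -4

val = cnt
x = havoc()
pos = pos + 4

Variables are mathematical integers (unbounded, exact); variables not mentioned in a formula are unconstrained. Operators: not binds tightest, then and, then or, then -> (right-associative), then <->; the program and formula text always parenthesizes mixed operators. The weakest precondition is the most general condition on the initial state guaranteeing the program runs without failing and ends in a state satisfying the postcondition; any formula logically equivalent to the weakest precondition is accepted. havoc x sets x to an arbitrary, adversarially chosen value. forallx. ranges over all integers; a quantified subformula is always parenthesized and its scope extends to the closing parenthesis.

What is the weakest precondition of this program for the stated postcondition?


Working backward. After the program, the postcondition 3*pos + 5 >= -4 must hold; in canonical form it is 3*pos >= -9.
Before pos := pos + 4: 3*pos >= -21
Before havoc x: 3*pos >= -21
Before val := cnt: 3*pos >= -21
Answer: WP = 3*pos >= -21


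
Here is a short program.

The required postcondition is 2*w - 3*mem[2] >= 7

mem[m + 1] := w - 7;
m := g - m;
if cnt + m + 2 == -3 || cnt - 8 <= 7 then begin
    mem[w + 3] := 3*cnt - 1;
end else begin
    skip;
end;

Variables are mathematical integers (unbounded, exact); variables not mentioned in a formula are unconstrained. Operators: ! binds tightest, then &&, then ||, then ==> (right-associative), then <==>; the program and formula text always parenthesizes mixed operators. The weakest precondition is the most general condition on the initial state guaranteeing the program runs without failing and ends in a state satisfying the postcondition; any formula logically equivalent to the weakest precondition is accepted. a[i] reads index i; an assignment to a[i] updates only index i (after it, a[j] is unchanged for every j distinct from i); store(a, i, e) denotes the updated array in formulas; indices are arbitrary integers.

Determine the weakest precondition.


Working backward. After the program, the postcondition 2*w - 3*mem[2] >= 7 must hold; in canonical form it is 2*w >= 3*mem[2] + 7.
Then branch requires 2*w >= 3*store(mem, w + 3, 3*cnt - 1)[2] + 7; else branch requires 2*w >= 3*mem[2] + 7.
Before the if: ((cnt + m == -5 || cnt <= 15) ==> 2*w >= 3*store(mem, w + 3, 3*cnt - 1)[2] + 7) && ((!(cnt + m == -5 || cnt <= 15)) ==> 2*w >= 3*mem[2] + 7)
Before m := g - m: ((cnt + g == m - 5 || cnt <= 15) ==> 2*w >= 3*store(mem, w + 3, 3*cnt - 1)[2] + 7) && ((!(cnt + g == m - 5 || cnt <= 15)) ==> 2*w >= 3*mem[2] + 7)
Before mem[m + 1] := w - 7: ((cnt + g == m - 5 || cnt <= 15) ==> 2*w >= 3*store(store(mem, m + 1, w - 7), w + 3, 3*cnt - 1)[2] + 7) && ((!(cnt + g == m - 5 || cnt <= 15)) ==> 2*w >= 3*store(mem, m + 1, w - 7)[2] + 7)
Answer: WP = ((cnt + g == m - 5 || cnt <= 15) ==> 2*w >= 3*store(store(mem, m + 1, w - 7), w + 3, 3*cnt - 1)[2] + 7) && ((!(cnt + g == m - 5 || cnt <= 15)) ==> 2*w >= 3*store(mem, m + 1, w - 7)[2] + 7)


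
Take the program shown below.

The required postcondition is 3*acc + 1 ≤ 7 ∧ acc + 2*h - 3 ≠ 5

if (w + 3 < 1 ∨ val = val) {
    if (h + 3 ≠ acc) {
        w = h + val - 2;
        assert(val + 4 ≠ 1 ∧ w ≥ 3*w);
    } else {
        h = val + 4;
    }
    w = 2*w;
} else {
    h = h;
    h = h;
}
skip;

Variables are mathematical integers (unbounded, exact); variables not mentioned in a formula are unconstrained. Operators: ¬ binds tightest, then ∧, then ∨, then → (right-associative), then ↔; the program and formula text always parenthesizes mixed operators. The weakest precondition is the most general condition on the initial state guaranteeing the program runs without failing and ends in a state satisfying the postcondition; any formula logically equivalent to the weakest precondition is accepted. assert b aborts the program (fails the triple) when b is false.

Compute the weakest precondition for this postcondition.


Working backward. After the program, the postcondition 3*acc + 1 ≤ 7 ∧ acc + 2*h - 3 ≠ 5 must hold; in canonical form it is 3*acc ≤ 6 ∧ acc + 2*h ≠ 8.
Before skip: 3*acc ≤ 6 ∧ acc + 2*h ≠ 8
Then branch requires (h ≠ acc - 3 → (val ≠ -3 ∧ 2*h + 2*val ≤ 4 ∧ 3*acc ≤ 6 ∧ acc + 2*h ≠ 8)) ∧ ((¬(h ≠ acc - 3)) → (3*acc ≤ 6 ∧ acc + 2*val ≠ 0)); else branch requires 3*acc ≤ 6 ∧ acc + 2*h ≠ 8.
Before the if: (h ≠ acc - 3 → (val ≠ -3 ∧ 2*h + 2*val ≤ 4 ∧ 3*acc ≤ 6 ∧ acc + 2*h ≠ 8)) ∧ ((¬(h ≠ acc - 3)) → (3*acc ≤ 6 ∧ acc + 2*val ≠ 0))
Answer: WP = (h ≠ acc - 3 → (val ≠ -3 ∧ 2*h + 2*val ≤ 4 ∧ 3*acc ≤ 6 ∧ acc + 2*h ≠ 8)) ∧ ((¬(h ≠ acc - 3)) → (3*acc ≤ 6 ∧ acc + 2*val ≠ 0))


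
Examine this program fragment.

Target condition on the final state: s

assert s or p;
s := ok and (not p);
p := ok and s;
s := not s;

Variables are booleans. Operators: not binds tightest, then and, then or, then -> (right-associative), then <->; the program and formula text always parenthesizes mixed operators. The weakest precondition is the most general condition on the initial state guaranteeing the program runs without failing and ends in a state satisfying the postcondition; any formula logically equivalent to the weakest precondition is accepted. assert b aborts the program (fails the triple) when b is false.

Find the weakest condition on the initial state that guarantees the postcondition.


Working backward. After the program, s must hold.
Before s := not s: not s
Before p := ok and s: not s
Before s := ok and (not p): not (ok and (not p))
Before assert s or p: (s or p) and (not (ok and (not p)))
Answer: WP = (s or p) and (not (ok and (not p)))


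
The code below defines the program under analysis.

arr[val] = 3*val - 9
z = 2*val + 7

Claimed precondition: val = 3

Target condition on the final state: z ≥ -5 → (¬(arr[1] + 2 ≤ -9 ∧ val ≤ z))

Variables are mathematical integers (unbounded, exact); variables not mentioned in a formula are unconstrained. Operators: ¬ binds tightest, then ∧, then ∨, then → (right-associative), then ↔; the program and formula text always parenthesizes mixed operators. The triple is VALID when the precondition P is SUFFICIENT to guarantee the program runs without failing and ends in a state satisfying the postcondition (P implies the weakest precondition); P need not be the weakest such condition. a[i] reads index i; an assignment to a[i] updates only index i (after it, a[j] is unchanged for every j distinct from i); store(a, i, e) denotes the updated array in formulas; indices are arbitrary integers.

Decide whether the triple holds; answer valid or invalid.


Working backward. After the program, the postcondition z ≥ -5 → (¬(arr[1] + 2 ≤ -9 ∧ val ≤ z)) must hold; in canonical form it is z ≥ -5 → (¬(arr[1] ≤ -11 ∧ val ≤ z)).
Before z := 2*val + 7: 2*val ≥ -12 → (¬(arr[1] ≤ -11 ∧ val ≥ -7))
Before arr[val] := 3*val - 9: 2*val ≥ -12 → (¬(store(arr, val, 3*val - 9)[1] ≤ -11 ∧ val ≥ -7))
The weakest precondition is 2*val ≥ -12 → (¬(store(arr, val, 3*val - 9)[1] ≤ -11 ∧ val ≥ -7)).
Check whether val = 3 implies it.
Countermodel: at the initial state arr = {[1] = -11, [3] = -11, elsewhere -11}, val = 3, the precondition holds but the weakest precondition fails.
Answer: invalid


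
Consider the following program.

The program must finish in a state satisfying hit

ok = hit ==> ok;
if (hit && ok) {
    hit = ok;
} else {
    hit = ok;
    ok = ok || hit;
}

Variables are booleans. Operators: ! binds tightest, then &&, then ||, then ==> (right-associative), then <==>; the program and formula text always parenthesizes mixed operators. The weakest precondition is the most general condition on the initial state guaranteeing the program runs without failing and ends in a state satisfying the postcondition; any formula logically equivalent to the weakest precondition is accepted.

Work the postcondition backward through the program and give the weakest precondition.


Working backward. After the program, hit must hold.
Then branch requires ok; else branch requires ok.
Before the if: ((hit && ok) ==> ok) && ((!(hit && ok)) ==> ok)
Before ok := hit ==> ok: ((hit && (hit ==> ok)) ==> (hit ==> ok)) && ((!(hit && (hit ==> ok))) ==> (hit ==> ok))
Answer: WP = ((hit && (hit ==> ok)) ==> (hit ==> ok)) && ((!(hit && (hit ==> ok))) ==> (hit ==> ok))


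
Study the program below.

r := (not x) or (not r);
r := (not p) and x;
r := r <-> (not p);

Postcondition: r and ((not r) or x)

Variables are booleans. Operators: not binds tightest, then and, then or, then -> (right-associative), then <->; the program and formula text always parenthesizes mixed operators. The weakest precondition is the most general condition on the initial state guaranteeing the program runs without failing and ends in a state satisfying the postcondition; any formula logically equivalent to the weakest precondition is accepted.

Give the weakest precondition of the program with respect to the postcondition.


Working backward. After the program, r and ((not r) or x) must hold.
Before r := r <-> (not p): (r <-> (not p)) and ((not (r <-> (not p))) or x)
Before r := (not p) and x: (((not p) and x) <-> (not p)) and ((not (((not p) and x) <-> (not p))) or x)
Before r := (not x) or (not r): (((not p) and x) <-> (not p)) and ((not (((not p) and x) <-> (not p))) or x)
Answer: WP = (((not p) and x) <-> (not p)) and ((not (((not p) and x) <-> (not p))) or x)


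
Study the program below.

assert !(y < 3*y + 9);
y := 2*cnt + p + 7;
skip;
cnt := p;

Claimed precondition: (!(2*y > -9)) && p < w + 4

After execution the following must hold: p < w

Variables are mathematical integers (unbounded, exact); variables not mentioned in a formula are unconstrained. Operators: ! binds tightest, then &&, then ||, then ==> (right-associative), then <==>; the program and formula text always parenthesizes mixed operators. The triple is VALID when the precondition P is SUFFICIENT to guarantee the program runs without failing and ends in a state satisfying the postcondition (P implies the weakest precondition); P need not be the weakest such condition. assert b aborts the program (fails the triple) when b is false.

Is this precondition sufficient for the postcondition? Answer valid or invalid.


Working backward. After the program, p < w must hold.
Before cnt := p: p < w
Before skip: p < w
Before y := 2*cnt + p + 7: p < w
Before assert !(y < 3*y + 9): (!(2*y > -9)) && p < w
The weakest precondition is (!(2*y > -9)) && p < w.
Check whether (!(2*y > -9)) && p < w + 4 implies it.
Countermodel: at the initial state p = 0, w = 0, y = -5, the precondition holds but the weakest precondition fails.
Answer: invalid


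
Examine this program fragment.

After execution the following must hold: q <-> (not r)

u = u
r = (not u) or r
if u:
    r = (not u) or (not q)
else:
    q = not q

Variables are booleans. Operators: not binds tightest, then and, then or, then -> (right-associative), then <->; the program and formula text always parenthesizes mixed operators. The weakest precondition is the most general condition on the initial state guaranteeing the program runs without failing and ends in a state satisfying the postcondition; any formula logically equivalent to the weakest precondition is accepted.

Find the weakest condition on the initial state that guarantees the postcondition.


Working backward. After the program, q <-> (not r) must hold.
Then branch requires q <-> (not ((not u) or (not q))); else branch requires (not q) <-> (not r).
Before the if: (u -> (q <-> (not ((not u) or (not q))))) and ((not u) -> ((not q) <-> (not r)))
Before r := (not u) or r: (u -> (q <-> (not ((not u) or (not q))))) and ((not u) -> ((not q) <-> (not ((not u) or r))))
Before u := u: (u -> (q <-> (not ((not u) or (not q))))) and ((not u) -> ((not q) <-> (not ((not u) or r))))
Answer: WP = (u -> (q <-> (not ((not u) or (not q))))) and ((not u) -> ((not q) <-> (not ((not u) or r))))


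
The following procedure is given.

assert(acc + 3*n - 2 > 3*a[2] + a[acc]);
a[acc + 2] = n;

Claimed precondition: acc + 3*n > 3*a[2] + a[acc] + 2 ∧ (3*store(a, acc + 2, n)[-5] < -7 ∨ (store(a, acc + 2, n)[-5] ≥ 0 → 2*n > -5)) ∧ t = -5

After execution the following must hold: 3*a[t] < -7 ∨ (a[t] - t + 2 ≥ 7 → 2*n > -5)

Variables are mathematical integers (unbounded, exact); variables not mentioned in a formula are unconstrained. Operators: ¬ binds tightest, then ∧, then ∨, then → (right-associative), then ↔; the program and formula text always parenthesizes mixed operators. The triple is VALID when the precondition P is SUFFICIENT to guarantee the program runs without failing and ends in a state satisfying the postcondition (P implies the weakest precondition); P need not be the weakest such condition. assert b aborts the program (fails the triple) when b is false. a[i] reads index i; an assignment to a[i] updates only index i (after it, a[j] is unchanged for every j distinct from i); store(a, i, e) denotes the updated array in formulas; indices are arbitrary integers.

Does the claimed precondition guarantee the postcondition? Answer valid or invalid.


Working backward. After the program, the postcondition 3*a[t] < -7 ∨ (a[t] - t + 2 ≥ 7 → 2*n > -5) must hold; in canonical form it is 3*a[t] < -7 ∨ (a[t] ≥ t + 5 → 2*n > -5).
Before a[acc + 2] := n: 3*store(a, acc + 2, n)[t] < -7 ∨ (store(a, acc + 2, n)[t] ≥ t + 5 → 2*n > -5)
Before assert acc + 3*n - 2 > 3*a[2] + a[acc]: acc + 3*n > 3*a[2] + a[acc] + 2 ∧ (3*store(a, acc + 2, n)[t] < -7 ∨ (store(a, acc + 2, n)[t] ≥ t + 5 → 2*n > -5))
The weakest precondition is acc + 3*n > 3*a[2] + a[acc] + 2 ∧ (3*store(a, acc + 2, n)[t] < -7 ∨ (store(a, acc + 2, n)[t] ≥ t + 5 → 2*n > -5)).
Check whether acc + 3*n > 3*a[2] + a[acc] + 2 ∧ (3*store(a, acc + 2, n)[-5] < -7 ∨ (store(a, acc + 2, n)[-5] ≥ 0 → 2*n > -5)) ∧ t = -5 implies it.
Every state satisfying the precondition satisfies the weakest precondition: the implication holds.
Answer: valid


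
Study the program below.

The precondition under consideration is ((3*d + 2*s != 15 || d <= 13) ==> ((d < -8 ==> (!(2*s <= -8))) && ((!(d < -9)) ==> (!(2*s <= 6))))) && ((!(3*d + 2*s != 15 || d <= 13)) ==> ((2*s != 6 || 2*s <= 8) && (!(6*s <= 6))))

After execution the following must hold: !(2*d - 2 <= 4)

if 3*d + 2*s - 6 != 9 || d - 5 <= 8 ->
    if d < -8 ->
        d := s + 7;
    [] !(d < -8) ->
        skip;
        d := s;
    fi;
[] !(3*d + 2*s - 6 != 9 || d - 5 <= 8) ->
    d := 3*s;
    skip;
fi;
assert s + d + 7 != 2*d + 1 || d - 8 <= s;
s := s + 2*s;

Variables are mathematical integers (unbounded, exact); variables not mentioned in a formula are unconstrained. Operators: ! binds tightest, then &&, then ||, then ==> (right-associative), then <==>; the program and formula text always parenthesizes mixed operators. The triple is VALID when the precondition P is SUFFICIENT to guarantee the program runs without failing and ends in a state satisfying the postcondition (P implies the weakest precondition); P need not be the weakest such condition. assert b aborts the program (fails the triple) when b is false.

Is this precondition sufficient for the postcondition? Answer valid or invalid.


Working backward. After the program, the postcondition !(2*d - 2 <= 4) must hold; in canonical form it is !(2*d <= 6).
Before s := s + 2*s: !(2*d <= 6)
Before assert s + d + 7 != 2*d + 1 || d - 8 <= s: (s != d - 6 || d <= s + 8) && (!(2*d <= 6))
Then branch requires (d < -8 ==> (!(2*s <= -8))) && ((!(d < -8)) ==> (!(2*s <= 6))); else branch requires (2*s != 6 || 2*s <= 8) && (!(6*s <= 6)).
Before the if: ((3*d + 2*s != 15 || d <= 13) ==> ((d < -8 ==> (!(2*s <= -8))) && ((!(d < -8)) ==> (!(2*s <= 6))))) && ((!(3*d + 2*s != 15 || d <= 13)) ==> ((2*s != 6 || 2*s <= 8) && (!(6*s <= 6))))
The weakest precondition is ((3*d + 2*s != 15 || d <= 13) ==> ((d < -8 ==> (!(2*s <= -8))) && ((!(d < -8)) ==> (!(2*s <= 6))))) && ((!(3*d + 2*s != 15 || d <= 13)) ==> ((2*s != 6 || 2*s <= 8) && (!(6*s <= 6)))).
Check whether ((3*d + 2*s != 15 || d <= 13) ==> ((d < -8 ==> (!(2*s <= -8))) && ((!(d < -9)) ==> (!(2*s <= 6))))) && ((!(3*d + 2*s != 15 || d <= 13)) ==> ((2*s != 6 || 2*s <= 8) && (!(6*s <= 6)))) implies it.
Every state satisfying the precondition satisfies the weakest precondition: the implication holds.
Answer: valid


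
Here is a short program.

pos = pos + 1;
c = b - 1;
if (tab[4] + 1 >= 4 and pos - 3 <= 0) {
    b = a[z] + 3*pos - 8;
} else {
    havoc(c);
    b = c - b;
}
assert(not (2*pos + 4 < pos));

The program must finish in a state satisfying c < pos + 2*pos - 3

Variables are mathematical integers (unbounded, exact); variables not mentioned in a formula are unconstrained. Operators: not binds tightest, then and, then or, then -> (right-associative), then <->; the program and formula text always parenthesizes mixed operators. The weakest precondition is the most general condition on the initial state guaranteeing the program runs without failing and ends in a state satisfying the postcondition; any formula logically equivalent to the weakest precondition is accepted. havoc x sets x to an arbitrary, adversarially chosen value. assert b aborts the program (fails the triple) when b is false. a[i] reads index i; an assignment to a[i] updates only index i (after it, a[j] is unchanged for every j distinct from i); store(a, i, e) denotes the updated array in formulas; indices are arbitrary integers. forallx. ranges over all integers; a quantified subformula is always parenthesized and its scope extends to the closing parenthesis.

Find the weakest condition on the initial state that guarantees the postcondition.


Working backward. After the program, the postcondition c < pos + 2*pos - 3 must hold; in canonical form it is c < 3*pos - 3.
Before assert not (2*pos + 4 < pos): (not (pos < -4)) and c < 3*pos - 3
Then branch requires (not (pos < -4)) and c < 3*pos - 3; else branch requires forall c_1. ((not (pos < -4)) and c_1 < 3*pos - 3).
Before the if: ((tab[4] >= 3 and pos <= 3) -> ((not (pos < -4)) and c < 3*pos - 3)) and ((not (tab[4] >= 3 and pos <= 3)) -> (forall c_1. ((not (pos < -4)) and c_1 < 3*pos - 3)))
Before c := b - 1: ((tab[4] >= 3 and pos <= 3) -> ((not (pos < -4)) and b < 3*pos - 2)) and ((not (tab[4] >= 3 and pos <= 3)) -> (forall c_1. ((not (pos < -4)) and c_1 < 3*pos - 3)))
Before pos := pos + 1: ((tab[4] >= 3 and pos <= 2) -> ((not (pos < -5)) and b < 3*pos + 1)) and ((not (tab[4] >= 3 and pos <= 2)) -> (forall c_1. ((not (pos < -5)) and c_1 < 3*pos)))
Answer: WP = ((tab[4] >= 3 and pos <= 2) -> ((not (pos < -5)) and b < 3*pos + 1)) and ((not (tab[4] >= 3 and pos <= 2)) -> (forall c_1. ((not (pos < -5)) and c_1 < 3*pos)))


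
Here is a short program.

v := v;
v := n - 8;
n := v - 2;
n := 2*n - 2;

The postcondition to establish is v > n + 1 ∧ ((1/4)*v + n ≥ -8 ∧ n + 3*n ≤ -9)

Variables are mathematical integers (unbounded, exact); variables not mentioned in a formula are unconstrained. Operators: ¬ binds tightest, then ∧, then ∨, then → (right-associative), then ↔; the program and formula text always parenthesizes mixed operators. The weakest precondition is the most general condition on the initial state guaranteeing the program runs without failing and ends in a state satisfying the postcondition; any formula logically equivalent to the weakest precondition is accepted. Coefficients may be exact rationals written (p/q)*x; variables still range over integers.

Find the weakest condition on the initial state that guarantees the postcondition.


Working backward. After the program, the postcondition v > n + 1 ∧ ((1/4)*v + n ≥ -8 ∧ n + 3*n ≤ -9) must hold; in canonical form it is v > n + 1 ∧ n + (1/4)*v ≥ -8 ∧ 4*n ≤ -9.
Before n := 2*n - 2: v > 2*n - 1 ∧ 2*n + (1/4)*v ≥ -6 ∧ 8*n ≤ -1
Before n := v - 2: v < 5 ∧ (9/4)*v ≥ -2 ∧ 8*v ≤ 15
Before v := n - 8: n < 13 ∧ (9/4)*n ≥ 16 ∧ 8*n ≤ 79
Before v := v: n < 13 ∧ (9/4)*n ≥ 16 ∧ 8*n ≤ 79
Answer: WP = n < 13 ∧ (9/4)*n ≥ 16 ∧ 8*n ≤ 79


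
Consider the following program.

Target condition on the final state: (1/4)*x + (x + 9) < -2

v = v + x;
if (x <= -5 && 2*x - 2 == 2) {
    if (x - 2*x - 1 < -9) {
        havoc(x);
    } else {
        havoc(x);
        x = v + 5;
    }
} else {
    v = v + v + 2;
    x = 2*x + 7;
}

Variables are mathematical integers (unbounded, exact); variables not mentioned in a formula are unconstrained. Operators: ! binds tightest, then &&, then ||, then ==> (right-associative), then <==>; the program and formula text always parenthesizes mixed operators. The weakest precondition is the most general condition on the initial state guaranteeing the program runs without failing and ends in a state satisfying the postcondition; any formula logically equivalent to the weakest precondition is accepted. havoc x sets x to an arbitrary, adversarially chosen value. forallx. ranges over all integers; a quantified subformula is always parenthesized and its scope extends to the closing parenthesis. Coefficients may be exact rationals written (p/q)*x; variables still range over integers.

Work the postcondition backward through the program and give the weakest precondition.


Working backward. After the program, the postcondition (1/4)*x + (x + 9) < -2 must hold; in canonical form it is (5/4)*x < -11.
Then branch requires (x > 8 ==> (forall x_1. (5/4)*x_1 < -11)) && ((!(x > 8)) ==> (5/4)*v < -69/4); else branch requires (5/2)*x < -79/4.
Before the if: ((x <= -5 && 2*x == 4) ==> ((x > 8 ==> (forall x_1. (5/4)*x_1 < -11)) && ((!(x > 8)) ==> (5/4)*v < -69/4))) && ((!(x <= -5 && 2*x == 4)) ==> (5/2)*x < -79/4)
Before v := v + x: ((x <= -5 && 2*x == 4) ==> ((x > 8 ==> (forall x_1. (5/4)*x_1 < -11)) && ((!(x > 8)) ==> (5/4)*v + (5/4)*x < -69/4))) && ((!(x <= -5 && 2*x == 4)) ==> (5/2)*x < -79/4)
Answer: WP = ((x <= -5 && 2*x == 4) ==> ((x > 8 ==> (forall x_1. (5/4)*x_1 < -11)) && ((!(x > 8)) ==> (5/4)*v + (5/4)*x < -69/4))) && ((!(x <= -5 && 2*x == 4)) ==> (5/2)*x < -79/4)


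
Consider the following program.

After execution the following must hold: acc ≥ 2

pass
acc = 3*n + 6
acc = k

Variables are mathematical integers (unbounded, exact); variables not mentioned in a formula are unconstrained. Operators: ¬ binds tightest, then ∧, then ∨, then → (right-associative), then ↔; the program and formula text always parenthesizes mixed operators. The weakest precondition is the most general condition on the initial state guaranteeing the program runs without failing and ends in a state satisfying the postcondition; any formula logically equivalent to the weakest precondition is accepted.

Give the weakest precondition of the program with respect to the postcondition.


Working backward. After the program, acc ≥ 2 must hold.
Before acc := k: k ≥ 2
Before acc := 3*n + 6: k ≥ 2
Before skip: k ≥ 2
Answer: WP = k ≥ 2


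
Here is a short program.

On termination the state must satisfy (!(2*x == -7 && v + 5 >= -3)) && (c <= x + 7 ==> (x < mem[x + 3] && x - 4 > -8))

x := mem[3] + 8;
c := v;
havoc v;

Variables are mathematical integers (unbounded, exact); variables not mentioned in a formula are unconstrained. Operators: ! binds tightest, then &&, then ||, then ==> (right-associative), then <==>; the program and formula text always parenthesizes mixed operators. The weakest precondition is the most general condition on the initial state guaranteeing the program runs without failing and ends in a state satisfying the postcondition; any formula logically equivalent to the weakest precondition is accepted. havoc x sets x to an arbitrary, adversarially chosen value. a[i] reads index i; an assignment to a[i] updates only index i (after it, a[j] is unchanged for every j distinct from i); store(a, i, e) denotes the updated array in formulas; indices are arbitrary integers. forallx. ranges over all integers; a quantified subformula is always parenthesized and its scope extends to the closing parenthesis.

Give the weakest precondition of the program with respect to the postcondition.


Working backward. After the program, the postcondition (!(2*x == -7 && v + 5 >= -3)) && (c <= x + 7 ==> (x < mem[x + 3] && x - 4 > -8)) must hold; in canonical form it is (!(2*x == -7 && v >= -8)) && (c <= x + 7 ==> (x < mem[x + 3] && x > -4)).
Before havoc v: forall v_1. ((!(2*x == -7 && v_1 >= -8)) && (c <= x + 7 ==> (x < mem[x + 3] && x > -4)))
Before c := v: forall v_1. ((!(2*x == -7 && v_1 >= -8)) && (v <= x + 7 ==> (x < mem[x + 3] && x > -4)))
Before x := mem[3] + 8: forall v_1. ((!(2*mem[3] == -23 && v_1 >= -8)) && (v <= mem[3] + 15 ==> (mem[3] < mem[mem[3] + 11] - 8 && mem[3] > -12)))
Answer: WP = forall v_1. ((!(2*mem[3] == -23 && v_1 >= -8)) && (v <= mem[3] + 15 ==> (mem[3] < mem[mem[3] + 11] - 8 && mem[3] > -12)))


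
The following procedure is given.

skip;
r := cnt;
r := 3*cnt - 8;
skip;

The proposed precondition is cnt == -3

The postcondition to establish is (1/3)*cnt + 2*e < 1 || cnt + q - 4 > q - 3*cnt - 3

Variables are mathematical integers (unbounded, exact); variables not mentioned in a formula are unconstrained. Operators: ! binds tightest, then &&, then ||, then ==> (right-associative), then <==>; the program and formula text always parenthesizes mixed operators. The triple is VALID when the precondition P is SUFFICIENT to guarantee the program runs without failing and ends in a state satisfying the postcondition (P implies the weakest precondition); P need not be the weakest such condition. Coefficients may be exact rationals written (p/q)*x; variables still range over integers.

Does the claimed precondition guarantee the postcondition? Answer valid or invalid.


Working backward. After the program, the postcondition (1/3)*cnt + 2*e < 1 || cnt + q - 4 > q - 3*cnt - 3 must hold; in canonical form it is (1/3)*cnt + 2*e < 1 || 4*cnt > 1.
Before skip: (1/3)*cnt + 2*e < 1 || 4*cnt > 1
Before r := 3*cnt - 8: (1/3)*cnt + 2*e < 1 || 4*cnt > 1
Before r := cnt: (1/3)*cnt + 2*e < 1 || 4*cnt > 1
Before skip: (1/3)*cnt + 2*e < 1 || 4*cnt > 1
The weakest precondition is (1/3)*cnt + 2*e < 1 || 4*cnt > 1.
Check whether cnt == -3 implies it.
Countermodel: at the initial state cnt = -3, e = 1, the precondition holds but the weakest precondition fails.
Answer: invalid


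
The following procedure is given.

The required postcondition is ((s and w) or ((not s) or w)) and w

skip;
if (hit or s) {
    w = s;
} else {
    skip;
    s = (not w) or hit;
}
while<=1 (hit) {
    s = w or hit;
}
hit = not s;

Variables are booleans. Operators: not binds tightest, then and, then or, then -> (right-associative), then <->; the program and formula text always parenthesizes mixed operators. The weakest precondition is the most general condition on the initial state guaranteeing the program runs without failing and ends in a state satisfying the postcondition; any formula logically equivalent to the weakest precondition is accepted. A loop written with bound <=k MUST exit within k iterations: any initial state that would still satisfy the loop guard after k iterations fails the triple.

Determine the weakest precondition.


Working backward. After the program, the postcondition ((s and w) or ((not s) or w)) and w must hold; in canonical form it is ((s and w) or (not s) or w) and w.
Before hit := not s: ((s and w) or (not s) or w) and w
Before the loop (bound <=1), unroll the exhaustion recursion (WP_0 = exit-now case; WP_j = one more guarded iteration, up to j = 1):
  WP_0: (not hit) and ((s and w) or (not s) or w) and w
  WP_1: (hit -> ((not hit) and (((w or hit) and w) or (not (w or hit)) or w) and w)) and ((not hit) -> (((s and w) or (not s) or w) and w))
So before the loop: (hit -> ((not hit) and (((w or hit) and w) or (not (w or hit)) or w) and w)) and ((not hit) -> (((s and w) or (not s) or w) and w))
Then branch requires (hit -> ((not hit) and (((s or hit) and s) or (not (s or hit)) or s) and s)) and ((not hit) -> s); else branch requires (hit -> ((not hit) and (((w or hit) and w) or (not (w or hit)) or w) and w)) and ((not hit) -> (((((not w) or hit) and w) or (not ((not w) or hit)) or w) and w)).
Before the if: ((hit or s) -> ((hit -> ((not hit) and (((s or hit) and s) or (not (s or hit)) or s) and s)) and ((not hit) -> s))) and ((not (hit or s)) -> ((hit -> ((not hit) and (((w or hit) and w) or (not (w or hit)) or w) and w)) and ((not hit) -> (((((not w) or hit) and w) or (not ((not w) or hit)) or w) and w))))
Before skip: ((hit or s) -> ((hit -> ((not hit) and (((s or hit) and s) or (not (s or hit)) or s) and s)) and ((not hit) -> s))) and ((not (hit or s)) -> ((hit -> ((not hit) and (((w or hit) and w) or (not (w or hit)) or w) and w)) and ((not hit) -> (((((not w) or hit) and w) or (not ((not w) or hit)) or w) and w))))
Answer: WP = ((hit or s) -> ((hit -> ((not hit) and (((s or hit) and s) or (not (s or hit)) or s) and s)) and ((not hit) -> s))) and ((not (hit or s)) -> ((hit -> ((not hit) and (((w or hit) and w) or (not (w or hit)) or w) and w)) and ((not hit) -> (((((not w) or hit) and w) or (not ((not w) or hit)) or w) and w))))


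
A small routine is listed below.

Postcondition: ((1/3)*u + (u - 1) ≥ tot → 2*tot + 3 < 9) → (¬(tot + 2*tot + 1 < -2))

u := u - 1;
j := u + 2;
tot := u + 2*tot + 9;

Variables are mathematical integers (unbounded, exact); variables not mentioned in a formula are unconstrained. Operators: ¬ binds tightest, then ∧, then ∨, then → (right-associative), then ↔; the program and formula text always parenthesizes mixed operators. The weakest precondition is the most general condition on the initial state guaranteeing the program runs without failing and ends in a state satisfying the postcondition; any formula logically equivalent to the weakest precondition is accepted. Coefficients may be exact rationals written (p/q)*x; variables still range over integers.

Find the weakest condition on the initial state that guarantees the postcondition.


Working backward. After the program, the postcondition ((1/3)*u + (u - 1) ≥ tot → 2*tot + 3 < 9) → (¬(tot + 2*tot + 1 < -2)) must hold; in canonical form it is ((4/3)*u ≥ tot + 1 → 2*tot < 6) → (¬(3*tot < -3)).
Before tot := u + 2*tot + 9: ((1/3)*u ≥ 2*tot + 10 → 4*tot + 2*u < -12) → (¬(6*tot + 3*u < -30))
Before j := u + 2: ((1/3)*u ≥ 2*tot + 10 → 4*tot + 2*u < -12) → (¬(6*tot + 3*u < -30))
Before u := u - 1: ((1/3)*u ≥ 2*tot + 31/3 → 4*tot + 2*u < -10) → (¬(6*tot + 3*u < -27))
Answer: WP = ((1/3)*u ≥ 2*tot + 31/3 → 4*tot + 2*u < -10) → (¬(6*tot + 3*u < -27))


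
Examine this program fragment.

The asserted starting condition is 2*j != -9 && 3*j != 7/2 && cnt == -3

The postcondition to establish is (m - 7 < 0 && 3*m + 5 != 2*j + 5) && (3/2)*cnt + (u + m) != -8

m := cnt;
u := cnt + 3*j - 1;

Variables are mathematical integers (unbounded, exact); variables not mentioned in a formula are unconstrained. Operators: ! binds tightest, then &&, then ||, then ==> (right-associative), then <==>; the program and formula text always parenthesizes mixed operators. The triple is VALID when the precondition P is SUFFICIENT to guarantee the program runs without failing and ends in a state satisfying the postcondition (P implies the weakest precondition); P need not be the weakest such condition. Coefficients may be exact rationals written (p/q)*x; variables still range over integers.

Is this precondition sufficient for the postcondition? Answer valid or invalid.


Working backward. After the program, the postcondition (m - 7 < 0 && 3*m + 5 != 2*j + 5) && (3/2)*cnt + (u + m) != -8 must hold; in canonical form it is m < 7 && 3*m != 2*j && (3/2)*cnt + m + u != -8.
Before u := cnt + 3*j - 1: m < 7 && 3*m != 2*j && (5/2)*cnt + 3*j + m != -7
Before m := cnt: cnt < 7 && 3*cnt != 2*j && (7/2)*cnt + 3*j != -7
The weakest precondition is cnt < 7 && 3*cnt != 2*j && (7/2)*cnt + 3*j != -7.
Check whether 2*j != -9 && 3*j != 7/2 && cnt == -3 implies it.
Every state satisfying the precondition satisfies the weakest precondition: the implication holds.
Answer: valid


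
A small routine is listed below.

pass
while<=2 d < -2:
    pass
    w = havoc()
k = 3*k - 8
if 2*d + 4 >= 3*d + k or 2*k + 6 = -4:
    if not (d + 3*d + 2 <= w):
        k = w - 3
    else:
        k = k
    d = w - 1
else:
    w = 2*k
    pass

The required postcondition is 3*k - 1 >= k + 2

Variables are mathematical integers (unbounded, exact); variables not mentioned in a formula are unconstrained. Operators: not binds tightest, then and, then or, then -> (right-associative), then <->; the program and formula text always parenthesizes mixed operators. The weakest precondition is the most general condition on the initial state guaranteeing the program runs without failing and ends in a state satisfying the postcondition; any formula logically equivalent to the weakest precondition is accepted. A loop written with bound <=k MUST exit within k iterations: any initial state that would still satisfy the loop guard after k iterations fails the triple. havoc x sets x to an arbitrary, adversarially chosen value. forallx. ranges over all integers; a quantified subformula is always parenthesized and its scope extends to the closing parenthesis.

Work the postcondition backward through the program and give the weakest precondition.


Working backward. After the program, the postcondition 3*k - 1 >= k + 2 must hold; in canonical form it is 2*k >= 3.
Then branch requires ((not (4*d <= w - 2)) -> 2*w >= 9) and (4*d <= w - 2 -> 2*k >= 3); else branch requires 2*k >= 3.
Before the if: ((d + k <= 4 or 2*k = -10) -> (((not (4*d <= w - 2)) -> 2*w >= 9) and (4*d <= w - 2 -> 2*k >= 3))) and ((not (d + k <= 4 or 2*k = -10)) -> 2*k >= 3)
Before k := 3*k - 8: ((d + 3*k <= 12 or 6*k = 6) -> (((not (4*d <= w - 2)) -> 2*w >= 9) and (4*d <= w - 2 -> 6*k >= 19))) and ((not (d + 3*k <= 12 or 6*k = 6)) -> 6*k >= 19)
Before the loop (bound <=2), unroll the exhaustion recursion (WP_0 = exit-now case; WP_j = one more guarded iteration, up to j = 2):
  WP_0: (not (d < -2)) and ((d + 3*k <= 12 or 6*k = 6) -> (((not (4*d <= w - 2)) -> 2*w >= 9) and (4*d <= w - 2 -> 6*k >= 19))) and ((not (d + 3*k <= 12 or 6*k = 6)) -> 6*k >= 19)
  WP_1: (d < -2 -> (forall w_1. ((not (d < -2)) and ((d + 3*k <= 12 or 6*k = 6) -> (((not (4*d <= w_1 - 2)) -> 2*w_1 >= 9) and (4*d <= w_1 - 2 -> 6*k >= 19))) and ((not (d + 3*k <= 12 or 6*k = 6)) -> 6*k >= 19)))) and ((not (d < -2)) -> (((d + 3*k <= 12 or 6*k = 6) -> (((not (4*d <= w - 2)) -> 2*w >= 9) and (4*d <= w - 2 -> 6*k >= 19))) and ((not (d + 3*k <= 12 or 6*k = 6)) -> 6*k >= 19)))
  WP_2: (d < -2 -> (forall w_2. ((d < -2 -> (forall w_1. ((not (d < -2)) and ((d + 3*k <= 12 or 6*k = 6) -> (((not (4*d <= w_1 - 2)) -> 2*w_1 >= 9) and (4*d <= w_1 - 2 -> 6*k >= 19))) and ((not (d + 3*k <= 12 or 6*k = 6)) -> 6*k >= 19)))) and ((not (d < -2)) -> (((d + 3*k <= 12 or 6*k = 6) -> (((not (4*d <= w_2 - 2)) -> 2*w_2 >= 9) and (4*d <= w_2 - 2 -> 6*k >= 19))) and ((not (d + 3*k <= 12 or 6*k = 6)) -> 6*k >= 19)))))) and ((not (d < -2)) -> (((d + 3*k <= 12 or 6*k = 6) -> (((not (4*d <= w - 2)) -> 2*w >= 9) and (4*d <= w - 2 -> 6*k >= 19))) and ((not (d + 3*k <= 12 or 6*k = 6)) -> 6*k >= 19)))
So before the loop: (d < -2 -> (forall w_2. ((d < -2 -> (forall w_1. ((not (d < -2)) and ((d + 3*k <= 12 or 6*k = 6) -> (((not (4*d <= w_1 - 2)) -> 2*w_1 >= 9) and (4*d <= w_1 - 2 -> 6*k >= 19))) and ((not (d + 3*k <= 12 or 6*k = 6)) -> 6*k >= 19)))) and ((not (d < -2)) -> (((d + 3*k <= 12 or 6*k = 6) -> (((not (4*d <= w_2 - 2)) -> 2*w_2 >= 9) and (4*d <= w_2 - 2 -> 6*k >= 19))) and ((not (d + 3*k <= 12 or 6*k = 6)) -> 6*k >= 19)))))) and ((not (d < -2)) -> (((d + 3*k <= 12 or 6*k = 6) -> (((not (4*d <= w - 2)) -> 2*w >= 9) and (4*d <= w - 2 -> 6*k >= 19))) and ((not (d + 3*k <= 12 or 6*k = 6)) -> 6*k >= 19)))
Before skip: (d < -2 -> (forall w_2. ((d < -2 -> (forall w_1. ((not (d < -2)) and ((d + 3*k <= 12 or 6*k = 6) -> (((not (4*d <= w_1 - 2)) -> 2*w_1 >= 9) and (4*d <= w_1 - 2 -> 6*k >= 19))) and ((not (d + 3*k <= 12 or 6*k = 6)) -> 6*k >= 19)))) and ((not (d < -2)) -> (((d + 3*k <= 12 or 6*k = 6) -> (((not (4*d <= w_2 - 2)) -> 2*w_2 >= 9) and (4*d <= w_2 - 2 -> 6*k >= 19))) and ((not (d + 3*k <= 12 or 6*k = 6)) -> 6*k >= 19)))))) and ((not (d < -2)) -> (((d + 3*k <= 12 or 6*k = 6) -> (((not (4*d <= w - 2)) -> 2*w >= 9) and (4*d <= w - 2 -> 6*k >= 19))) and ((not (d + 3*k <= 12 or 6*k = 6)) -> 6*k >= 19)))
Answer: WP = (d < -2 -> (forall w_2. ((d < -2 -> (forall w_1. ((not (d < -2)) and ((d + 3*k <= 12 or 6*k = 6) -> (((not (4*d <= w_1 - 2)) -> 2*w_1 >= 9) and (4*d <= w_1 - 2 -> 6*k >= 19))) and ((not (d + 3*k <= 12 or 6*k = 6)) -> 6*k >= 19)))) and ((not (d < -2)) -> (((d + 3*k <= 12 or 6*k = 6) -> (((not (4*d <= w_2 - 2)) -> 2*w_2 >= 9) and (4*d <= w_2 - 2 -> 6*k >= 19))) and ((not (d + 3*k <= 12 or 6*k = 6)) -> 6*k >= 19)))))) and ((not (d < -2)) -> (((d + 3*k <= 12 or 6*k = 6) -> (((not (4*d <= w - 2)) -> 2*w >= 9) and (4*d <= w - 2 -> 6*k >= 19))) and ((not (d + 3*k <= 12 or 6*k = 6)) -> 6*k >= 19)))
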